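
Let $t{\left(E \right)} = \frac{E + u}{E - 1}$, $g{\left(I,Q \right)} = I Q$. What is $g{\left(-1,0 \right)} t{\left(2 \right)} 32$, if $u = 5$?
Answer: $0$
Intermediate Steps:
$t{\left(E \right)} = \frac{5 + E}{-1 + E}$ ($t{\left(E \right)} = \frac{E + 5}{E - 1} = \frac{5 + E}{-1 + E}$)
$g{\left(-1,0 \right)} t{\left(2 \right)} 32 = \left(-1\right) 0 \frac{5 + 2}{-1 + 2} \cdot 32 = 0 \cdot 1^{-1} \cdot 7 \cdot 32 = 0 \cdot 1 \cdot 7 \cdot 32 = 0 \cdot 7 \cdot 32 = 0 \cdot 32 = 0$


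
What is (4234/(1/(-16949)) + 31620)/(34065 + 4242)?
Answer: -71730446/38307 ≈ -1872.5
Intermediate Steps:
(4234/(1/(-16949)) + 31620)/(34065 + 4242) = (4234/(-1/16949) + 31620)/38307 = (4234*(-16949) + 31620)*(1/38307) = (-71762066 + 31620)*(1/38307) = -71730446*1/38307 = -71730446/38307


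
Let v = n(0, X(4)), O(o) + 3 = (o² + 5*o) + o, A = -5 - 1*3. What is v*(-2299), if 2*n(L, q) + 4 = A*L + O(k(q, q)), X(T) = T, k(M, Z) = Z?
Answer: -75867/2 ≈ -37934.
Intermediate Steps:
A = -8 (A = -5 - 3 = -8)
O(o) = -3 + o² + 6*o (O(o) = -3 + ((o² + 5*o) + o) = -3 + (o² + 6*o) = -3 + o² + 6*o)
n(L, q) = -7/2 + q²/2 - 4*L + 3*q (n(L, q) = -2 + (-8*L + (-3 + q² + 6*q))/2 = -2 + (-3 + q² - 8*L + 6*q)/2 = -2 + (-3/2 + q²/2 - 4*L + 3*q) = -7/2 + q²/2 - 4*L + 3*q)
v = 33/2 (v = -7/2 + (½)*4² - 4*0 + 3*4 = -7/2 + (½)*16 + 0 + 12 = -7/2 + 8 + 0 + 12 = 33/2 ≈ 16.500)
v*(-2299) = (33/2)*(-2299) = -75867/2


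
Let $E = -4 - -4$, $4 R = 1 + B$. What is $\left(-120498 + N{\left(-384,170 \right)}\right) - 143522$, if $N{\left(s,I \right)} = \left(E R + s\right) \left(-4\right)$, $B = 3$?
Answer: $-262484$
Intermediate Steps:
$R = 1$ ($R = \frac{1 + 3}{4} = \frac{1}{4} \cdot 4 = 1$)
$E = 0$ ($E = -4 + 4 = 0$)
$N{\left(s,I \right)} = - 4 s$ ($N{\left(s,I \right)} = \left(0 \cdot 1 + s\right) \left(-4\right) = \left(0 + s\right) \left(-4\right) = s \left(-4\right) = - 4 s$)
$\left(-120498 + N{\left(-384,170 \right)}\right) - 143522 = \left(-120498 - -1536\right) - 143522 = \left(-120498 + 1536\right) - 143522 = -118962 - 143522 = -262484$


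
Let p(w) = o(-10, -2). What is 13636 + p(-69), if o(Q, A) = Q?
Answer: 13626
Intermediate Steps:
p(w) = -10
13636 + p(-69) = 13636 - 10 = 13626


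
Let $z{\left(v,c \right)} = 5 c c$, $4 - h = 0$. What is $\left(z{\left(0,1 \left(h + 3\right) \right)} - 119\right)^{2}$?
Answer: $15876$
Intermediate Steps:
$h = 4$ ($h = 4 - 0 = 4 + 0 = 4$)
$z{\left(v,c \right)} = 5 c^{2}$
$\left(z{\left(0,1 \left(h + 3\right) \right)} - 119\right)^{2} = \left(5 \left(1 \left(4 + 3\right)\right)^{2} - 119\right)^{2} = \left(5 \left(1 \cdot 7\right)^{2} - 119\right)^{2} = \left(5 \cdot 7^{2} - 119\right)^{2} = \left(5 \cdot 49 - 119\right)^{2} = \left(245 - 119\right)^{2} = 126^{2} = 15876$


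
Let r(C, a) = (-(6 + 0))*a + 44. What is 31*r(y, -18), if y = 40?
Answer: 4712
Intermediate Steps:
r(C, a) = 44 - 6*a (r(C, a) = (-1*6)*a + 44 = -6*a + 44 = 44 - 6*a)
31*r(y, -18) = 31*(44 - 6*(-18)) = 31*(44 + 108) = 31*152 = 4712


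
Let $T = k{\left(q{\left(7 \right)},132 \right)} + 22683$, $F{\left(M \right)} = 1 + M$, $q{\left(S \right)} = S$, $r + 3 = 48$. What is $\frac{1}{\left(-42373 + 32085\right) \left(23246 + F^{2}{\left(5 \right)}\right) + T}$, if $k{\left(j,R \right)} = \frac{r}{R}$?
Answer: $- \frac{44}{10538111437} \approx -4.1753 \cdot 10^{-9}$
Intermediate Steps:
$r = 45$ ($r = -3 + 48 = 45$)
$k{\left(j,R \right)} = \frac{45}{R}$
$T = \frac{998067}{44}$ ($T = \frac{45}{132} + 22683 = 45 \cdot \frac{1}{132} + 22683 = \frac{15}{44} + 22683 = \frac{998067}{44} \approx 22683.0$)
$\frac{1}{\left(-42373 + 32085\right) \left(23246 + F^{2}{\left(5 \right)}\right) + T} = \frac{1}{\left(-42373 + 32085\right) \left(23246 + \left(1 + 5\right)^{2}\right) + \frac{998067}{44}} = \frac{1}{- 10288 \left(23246 + 6^{2}\right) + \frac{998067}{44}} = \frac{1}{- 10288 \left(23246 + 36\right) + \frac{998067}{44}} = \frac{1}{\left(-10288\right) 23282 + \frac{998067}{44}} = \frac{1}{-239525216 + \frac{998067}{44}} = \frac{1}{- \frac{10538111437}{44}} = - \frac{44}{10538111437}$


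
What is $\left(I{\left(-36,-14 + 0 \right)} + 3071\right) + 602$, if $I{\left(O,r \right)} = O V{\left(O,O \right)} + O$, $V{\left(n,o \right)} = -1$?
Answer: $3673$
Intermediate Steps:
$I{\left(O,r \right)} = 0$ ($I{\left(O,r \right)} = O \left(-1\right) + O = - O + O = 0$)
$\left(I{\left(-36,-14 + 0 \right)} + 3071\right) + 602 = \left(0 + 3071\right) + 602 = 3071 + 602 = 3673$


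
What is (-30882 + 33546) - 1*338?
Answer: 2326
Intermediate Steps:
(-30882 + 33546) - 1*338 = 2664 - 338 = 2326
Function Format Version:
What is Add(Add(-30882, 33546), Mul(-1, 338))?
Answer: 2326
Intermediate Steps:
Add(Add(-30882, 33546), Mul(-1, 338)) = Add(2664, -338) = 2326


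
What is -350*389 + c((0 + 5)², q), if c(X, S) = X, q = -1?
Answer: -136125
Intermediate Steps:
-350*389 + c((0 + 5)², q) = -350*389 + (0 + 5)² = -136150 + 5² = -136150 + 25 = -136125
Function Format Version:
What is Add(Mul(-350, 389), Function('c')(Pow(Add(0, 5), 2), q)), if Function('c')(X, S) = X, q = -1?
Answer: -136125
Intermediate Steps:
Add(Mul(-350, 389), Function('c')(Pow(Add(0, 5), 2), q)) = Add(Mul(-350, 389), Pow(Add(0, 5), 2)) = Add(-136150, Pow(5, 2)) = Add(-136150, 25) = -136125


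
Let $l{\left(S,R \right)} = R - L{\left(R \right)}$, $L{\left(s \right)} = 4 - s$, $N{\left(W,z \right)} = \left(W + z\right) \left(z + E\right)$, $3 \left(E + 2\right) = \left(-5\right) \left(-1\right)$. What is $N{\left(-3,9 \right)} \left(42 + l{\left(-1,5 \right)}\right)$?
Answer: $2496$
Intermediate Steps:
$E = - \frac{1}{3}$ ($E = -2 + \frac{\left(-5\right) \left(-1\right)}{3} = -2 + \frac{1}{3} \cdot 5 = -2 + \frac{5}{3} = - \frac{1}{3} \approx -0.33333$)
$N{\left(W,z \right)} = \left(- \frac{1}{3} + z\right) \left(W + z\right)$ ($N{\left(W,z \right)} = \left(W + z\right) \left(z - \frac{1}{3}\right) = \left(W + z\right) \left(- \frac{1}{3} + z\right) = \left(- \frac{1}{3} + z\right) \left(W + z\right)$)
$l{\left(S,R \right)} = -4 + 2 R$ ($l{\left(S,R \right)} = R - \left(4 - R\right) = R + \left(-4 + R\right) = -4 + 2 R$)
$N{\left(-3,9 \right)} \left(42 + l{\left(-1,5 \right)}\right) = \left(9^{2} - -1 - 3 - 27\right) \left(42 + \left(-4 + 2 \cdot 5\right)\right) = \left(81 + 1 - 3 - 27\right) \left(42 + \left(-4 + 10\right)\right) = 52 \left(42 + 6\right) = 52 \cdot 48 = 2496$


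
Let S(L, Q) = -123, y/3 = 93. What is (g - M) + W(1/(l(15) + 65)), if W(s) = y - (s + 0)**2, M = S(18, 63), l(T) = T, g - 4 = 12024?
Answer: 79551999/6400 ≈ 12430.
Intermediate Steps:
g = 12028 (g = 4 + 12024 = 12028)
y = 279 (y = 3*93 = 279)
M = -123
W(s) = 279 - s**2 (W(s) = 279 - (s + 0)**2 = 279 - s**2)
(g - M) + W(1/(l(15) + 65)) = (12028 - 1*(-123)) + (279 - (1/(15 + 65))**2) = (12028 + 123) + (279 - (1/80)**2) = 12151 + (279 - (1/80)**2) = 12151 + (279 - 1*1/6400) = 12151 + (279 - 1/6400) = 12151 + 1785599/6400 = 79551999/6400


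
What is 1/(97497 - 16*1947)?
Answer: 1/66345 ≈ 1.5073e-5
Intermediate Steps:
1/(97497 - 16*1947) = 1/(97497 - 31152) = 1/66345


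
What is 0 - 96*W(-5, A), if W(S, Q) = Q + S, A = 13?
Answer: -768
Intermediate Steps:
0 - 96*W(-5, A) = 0 - 96*(13 - 5) = 0 - 96*8 = 0 - 768 = -768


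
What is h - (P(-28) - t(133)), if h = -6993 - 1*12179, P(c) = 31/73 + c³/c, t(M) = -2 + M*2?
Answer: -1437547/73 ≈ -19692.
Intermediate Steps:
t(M) = -2 + 2*M
P(c) = 31/73 + c² (P(c) = 31*(1/73) + c² = 31/73 + c²)
h = -19172 (h = -6993 - 12179 = -19172)
h - (P(-28) - t(133)) = -19172 - ((31/73 + (-28)²) - (-2 + 2*133)) = -19172 - ((31/73 + 784) - (-2 + 266)) = -19172 - (57263/73 - 1*264) = -19172 - (57263/73 - 264) = -19172 - 1*37991/73 = -19172 - 37991/73 = -1437547/73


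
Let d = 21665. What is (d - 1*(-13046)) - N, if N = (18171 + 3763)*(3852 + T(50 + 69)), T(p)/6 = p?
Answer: -100115933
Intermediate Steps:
T(p) = 6*p
N = 100150644 (N = (18171 + 3763)*(3852 + 6*(50 + 69)) = 21934*(3852 + 6*119) = 21934*(3852 + 714) = 21934*4566 = 100150644)
(d - 1*(-13046)) - N = (21665 - 1*(-13046)) - 1*100150644 = (21665 + 13046) - 100150644 = 34711 - 100150644 = -100115933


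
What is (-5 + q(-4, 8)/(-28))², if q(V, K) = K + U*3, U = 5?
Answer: 26569/784 ≈ 33.889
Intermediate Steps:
q(V, K) = 15 + K (q(V, K) = K + 5*3 = K + 15 = 15 + K)
(-5 + q(-4, 8)/(-28))² = (-5 + (15 + 8)/(-28))² = (-5 + 23*(-1/28))² = (-5 - 23/28)² = (-163/28)² = 26569/784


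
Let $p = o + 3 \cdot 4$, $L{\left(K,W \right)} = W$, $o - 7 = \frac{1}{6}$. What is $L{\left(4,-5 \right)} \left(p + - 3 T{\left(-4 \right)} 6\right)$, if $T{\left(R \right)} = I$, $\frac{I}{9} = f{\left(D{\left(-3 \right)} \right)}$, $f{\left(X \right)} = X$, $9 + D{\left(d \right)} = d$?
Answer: $- \frac{58895}{6} \approx -9815.8$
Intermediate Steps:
$D{\left(d \right)} = -9 + d$
$o = \frac{43}{6}$ ($o = 7 + \frac{1}{6} = \frac{43}{6} \approx 7.1667$)
$I = -108$ ($I = 9 \left(-9 - 3\right) = 9 \left(-12\right) = -108$)
$T{\left(R \right)} = -108$
$p = \frac{115}{6}$ ($p = \frac{43}{6} + 3 \cdot 4 = \frac{43}{6} + 12 = \frac{115}{6} \approx 19.167$)
$L{\left(4,-5 \right)} \left(p + - 3 T{\left(-4 \right)} 6\right) = - 5 \left(\frac{115}{6} + \left(-3\right) \left(-108\right) 6\right) = - 5 \left(\frac{115}{6} + 324 \cdot 6\right) = - 5 \left(\frac{115}{6} + 1944\right) = \left(-5\right) \frac{11779}{6} = - \frac{58895}{6}$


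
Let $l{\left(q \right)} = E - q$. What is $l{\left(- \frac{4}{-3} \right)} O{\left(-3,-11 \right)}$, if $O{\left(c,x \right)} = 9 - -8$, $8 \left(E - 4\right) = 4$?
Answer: $\frac{323}{6} \approx 53.833$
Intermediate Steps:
$E = \frac{9}{2}$ ($E = 4 + \frac{1}{8} \cdot 4 = 4 + \frac{1}{2} = \frac{9}{2} \approx 4.5$)
$O{\left(c,x \right)} = 17$ ($O{\left(c,x \right)} = 9 + 8 = 17$)
$l{\left(q \right)} = \frac{9}{2} - q$
$l{\left(- \frac{4}{-3} \right)} O{\left(-3,-11 \right)} = \left(\frac{9}{2} - - \frac{4}{-3}\right) 17 = \left(\frac{9}{2} - \left(-4\right) \left(- \frac{1}{3}\right)\right) 17 = \left(\frac{9}{2} - \frac{4}{3}\right) 17 = \frac{19}{6} \cdot 17 = \frac{323}{6}$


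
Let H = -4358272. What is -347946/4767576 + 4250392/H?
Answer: -113440157287/108220796816 ≈ -1.0482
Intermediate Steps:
-347946/4767576 + 4250392/H = -347946/4767576 + 4250392/(-4358272) = -347946*1/4767576 + 4250392*(-1/4358272) = -57991/794596 - 531299/544784 = -113440157287/108220796816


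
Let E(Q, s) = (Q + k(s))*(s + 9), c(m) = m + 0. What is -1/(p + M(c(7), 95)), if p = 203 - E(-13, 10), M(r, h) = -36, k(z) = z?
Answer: -1/224 ≈ -0.0044643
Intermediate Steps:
c(m) = m
E(Q, s) = (9 + s)*(Q + s) (E(Q, s) = (Q + s)*(s + 9) = (Q + s)*(9 + s) = (9 + s)*(Q + s))
p = 260 (p = 203 - (10**2 + 9*(-13) + 9*10 - 13*10) = 203 - (100 - 117 + 90 - 130) = 203 - 1*(-57) = 203 + 57 = 260)
-1/(p + M(c(7), 95)) = -1/(260 - 36) = -1/224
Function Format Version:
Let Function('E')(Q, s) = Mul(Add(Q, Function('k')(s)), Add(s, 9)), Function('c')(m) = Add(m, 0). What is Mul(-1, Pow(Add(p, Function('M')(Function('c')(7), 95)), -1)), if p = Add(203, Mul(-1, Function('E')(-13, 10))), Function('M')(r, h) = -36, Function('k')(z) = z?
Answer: Rational(-1, 224) ≈ -0.0044643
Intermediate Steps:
Function('c')(m) = m
Function('E')(Q, s) = Mul(Add(9, s), Add(Q, s)) (Function('E')(Q, s) = Mul(Add(Q, s), Add(s, 9)) = Mul(Add(Q, s), Add(9, s)) = Mul(Add(9, s), Add(Q, s)))
p = 260 (p = Add(203, Mul(-1, Add(Pow(10, 2), Mul(9, -13), Mul(9, 10), Mul(-13, 10)))) = Add(203, Mul(-1, Add(100, -117, 90, -130))) = Add(203, Mul(-1, -57)) = Add(203, 57) = 260)
Mul(-1, Pow(Add(p, Function('M')(Function('c')(7), 95)), -1)) = Mul(-1, Pow(Add(260, -36), -1)) = Mul(-1, Pow(224, -1)) = Mul(-1, Rational(1, 224)) = Rational(-1, 224)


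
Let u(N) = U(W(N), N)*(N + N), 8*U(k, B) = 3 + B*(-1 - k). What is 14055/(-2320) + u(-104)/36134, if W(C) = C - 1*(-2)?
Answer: 432955/289072 ≈ 1.4977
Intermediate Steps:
W(C) = 2 + C (W(C) = C + 2 = 2 + C)
U(k, B) = 3/8 + B*(-1 - k)/8 (U(k, B) = (3 + B*(-1 - k))/8 = 3/8 + B*(-1 - k)/8)
u(N) = 2*N*(3/8 - N/8 - N*(2 + N)/8) (u(N) = (3/8 - N/8 - N*(2 + N)/8)*(N + N) = (3/8 - N/8 - N*(2 + N)/8)*(2*N) = 2*N*(3/8 - N/8 - N*(2 + N)/8))
14055/(-2320) + u(-104)/36134 = 14055/(-2320) + ((1/4)*(-104)*(3 - 1*(-104)**2 - 3*(-104)))/36134 = 14055*(-1/2320) + ((1/4)*(-104)*(3 - 1*10816 + 312))*(1/36134) = -2811/464 + ((1/4)*(-104)*(3 - 10816 + 312))*(1/36134) = -2811/464 + ((1/4)*(-104)*(-10501))*(1/36134) = -2811/464 + 273026*(1/36134) = -2811/464 + 136513/18067 = 432955/289072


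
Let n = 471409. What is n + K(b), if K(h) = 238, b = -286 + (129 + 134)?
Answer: 471647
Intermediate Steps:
b = -23 (b = -286 + 263 = -23)
n + K(b) = 471409 + 238 = 471647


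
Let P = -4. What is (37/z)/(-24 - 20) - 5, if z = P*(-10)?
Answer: -8837/1760 ≈ -5.0210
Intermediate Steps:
z = 40 (z = -4*(-10) = 40)
(37/z)/(-24 - 20) - 5 = (37/40)/(-24 - 20) - 5 = (37*(1/40))/(-44) - 5 = (37/40)*(-1/44) - 5 = -37/1760 - 5 = -8837/1760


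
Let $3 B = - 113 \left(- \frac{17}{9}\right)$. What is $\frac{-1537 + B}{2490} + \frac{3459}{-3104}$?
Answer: $- \frac{177699341}{104340960} \approx -1.7031$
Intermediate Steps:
$B = \frac{1921}{27}$ ($B = \frac{\left(-113\right) \left(- \frac{17}{9}\right)}{3} = \frac{1}{3} \cdot \frac{1921}{9} = \frac{1921}{27} \approx 71.148$)
$\frac{-1537 + B}{2490} + \frac{3459}{-3104} = \frac{-1537 + \frac{1921}{27}}{2490} + \frac{3459}{-3104} = \left(- \frac{39578}{27}\right) \frac{1}{2490} + 3459 \left(- \frac{1}{3104}\right) = - \frac{19789}{33615} - \frac{3459}{3104} = - \frac{177699341}{104340960}$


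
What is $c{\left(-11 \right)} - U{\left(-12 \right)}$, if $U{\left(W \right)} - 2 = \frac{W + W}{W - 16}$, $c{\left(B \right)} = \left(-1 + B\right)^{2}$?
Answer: $\frac{988}{7} \approx 141.14$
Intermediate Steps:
$U{\left(W \right)} = 2 + \frac{2 W}{-16 + W}$ ($U{\left(W \right)} = 2 + \frac{W + W}{W - 16} = 2 + \frac{2 W}{-16 + W}$)
$c{\left(-11 \right)} - U{\left(-12 \right)} = \left(-1 - 11\right)^{2} - \frac{4 \left(-8 - 12\right)}{-16 - 12} = \left(-12\right)^{2} - 4 \frac{1}{-28} \left(-20\right) = 144 - 4 \left(- \frac{1}{28}\right) \left(-20\right) = 144 - \frac{20}{7} = \frac{988}{7}$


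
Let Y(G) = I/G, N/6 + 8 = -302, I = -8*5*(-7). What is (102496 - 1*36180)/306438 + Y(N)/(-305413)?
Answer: 313934126896/1450647307857 ≈ 0.21641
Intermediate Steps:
I = 280 (I = -40*(-7) = 280)
N = -1860 (N = -48 + 6*(-302) = -48 - 1812 = -1860)
Y(G) = 280/G
(102496 - 1*36180)/306438 + Y(N)/(-305413) = (102496 - 1*36180)/306438 + (280/(-1860))/(-305413) = (102496 - 36180)*(1/306438) + (280*(-1/1860))*(-1/305413) = 66316*(1/306438) - 14/93*(-1/305413) = 33158/153219 + 14/28403409 = 313934126896/1450647307857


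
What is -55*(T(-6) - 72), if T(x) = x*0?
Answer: 3960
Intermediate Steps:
T(x) = 0
-55*(T(-6) - 72) = -55*(0 - 72) = -55*(-72) = 3960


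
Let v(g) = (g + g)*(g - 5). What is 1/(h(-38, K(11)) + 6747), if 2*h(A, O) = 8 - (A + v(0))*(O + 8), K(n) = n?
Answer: 1/7112 ≈ 0.00014061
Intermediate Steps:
v(g) = 2*g*(-5 + g) (v(g) = (2*g)*(-5 + g) = 2*g*(-5 + g))
h(A, O) = 4 - A*(8 + O)/2 (h(A, O) = (8 - (A + 2*0*(-5 + 0))*(O + 8))/2 = (8 - (A + 2*0*(-5))*(8 + O))/2 = (8 - (A + 0)*(8 + O))/2 = (8 - A*(8 + O))/2 = 4 - A*(8 + O)/2)
1/(h(-38, K(11)) + 6747) = 1/((4 - 4*(-38) - ½*(-38)*11) + 6747) = 1/((4 + 152 + 209) + 6747) = 1/(365 + 6747) = 1/7112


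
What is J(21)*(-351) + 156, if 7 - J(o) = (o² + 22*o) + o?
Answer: 322023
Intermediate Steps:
J(o) = 7 - o² - 23*o (J(o) = 7 - ((o² + 22*o) + o) = 7 - (o² + 23*o) = 7 + (-o² - 23*o) = 7 - o² - 23*o)
J(21)*(-351) + 156 = (7 - 1*21² - 23*21)*(-351) + 156 = (7 - 1*441 - 483)*(-351) + 156 = (7 - 441 - 483)*(-351) + 156 = -917*(-351) + 156 = 321867 + 156 = 322023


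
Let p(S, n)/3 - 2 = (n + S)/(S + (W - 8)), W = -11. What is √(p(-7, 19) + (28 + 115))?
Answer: √24947/13 ≈ 12.150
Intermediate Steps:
p(S, n) = 6 + 3*(S + n)/(-19 + S) (p(S, n) = 6 + 3*((n + S)/(S + (-11 - 8))) = 6 + 3*((S + n)/(S - 19)) = 6 + 3*((S + n)/(-19 + S)) = 6 + 3*(S + n)/(-19 + S))
√(p(-7, 19) + (28 + 115)) = √(3*(-38 + 19 + 3*(-7))/(-19 - 7) + (28 + 115)) = √(3*(-38 + 19 - 21)/(-26) + 143) = √(3*(-1/26)*(-40) + 143) = √(60/13 + 143) = √(1919/13) = √24947/13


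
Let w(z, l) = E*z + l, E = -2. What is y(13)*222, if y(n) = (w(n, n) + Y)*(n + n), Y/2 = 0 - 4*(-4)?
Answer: 109668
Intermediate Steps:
Y = 32 (Y = 2*(0 - 4*(-4)) = 2*(0 + 16) = 2*16 = 32)
w(z, l) = l - 2*z (w(z, l) = -2*z + l = l - 2*z)
y(n) = 2*n*(32 - n) (y(n) = ((n - 2*n) + 32)*(n + n) = (-n + 32)*(2*n) = (32 - n)*(2*n) = 2*n*(32 - n))
y(13)*222 = (2*13*(32 - 1*13))*222 = (2*13*(32 - 13))*222 = (2*13*19)*222 = 494*222 = 109668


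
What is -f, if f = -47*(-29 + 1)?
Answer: -1316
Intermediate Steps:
f = 1316 (f = -47*(-28) = 1316)
-f = -1*1316 = -1316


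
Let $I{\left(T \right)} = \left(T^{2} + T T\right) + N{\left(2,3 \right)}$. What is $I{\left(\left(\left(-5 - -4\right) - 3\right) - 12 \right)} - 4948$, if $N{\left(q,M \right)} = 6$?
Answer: $-4430$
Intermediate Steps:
$I{\left(T \right)} = 6 + 2 T^{2}$ ($I{\left(T \right)} = \left(T^{2} + T T\right) + 6 = \left(T^{2} + T^{2}\right) + 6 = 2 T^{2} + 6 = 6 + 2 T^{2}$)
$I{\left(\left(\left(-5 - -4\right) - 3\right) - 12 \right)} - 4948 = \left(6 + 2 \left(\left(\left(-5 - -4\right) - 3\right) - 12\right)^{2}\right) - 4948 = \left(6 + 2 \left(\left(\left(-5 + 4\right) - 3\right) - 12\right)^{2}\right) - 4948 = \left(6 + 2 \left(\left(-1 - 3\right) - 12\right)^{2}\right) - 4948 = \left(6 + 2 \left(-4 - 12\right)^{2}\right) - 4948 = \left(6 + 2 \left(-16\right)^{2}\right) - 4948 = \left(6 + 2 \cdot 256\right) - 4948 = \left(6 + 512\right) - 4948 = 518 - 4948 = -4430$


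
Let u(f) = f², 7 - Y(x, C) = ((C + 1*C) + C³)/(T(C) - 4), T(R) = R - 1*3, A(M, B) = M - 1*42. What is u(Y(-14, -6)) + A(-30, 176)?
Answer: 6601/169 ≈ 39.059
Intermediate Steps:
A(M, B) = -42 + M (A(M, B) = M - 42 = -42 + M)
T(R) = -3 + R (T(R) = R - 3 = -3 + R)
Y(x, C) = 7 - (C³ + 2*C)/(-7 + C) (Y(x, C) = 7 - ((C + 1*C) + C³)/((-3 + C) - 4) = 7 - ((C + C) + C³)/(-7 + C) = 7 - (2*C + C³)/(-7 + C) = 7 - (C³ + 2*C)/(-7 + C))
u(Y(-14, -6)) + A(-30, 176) = ((-49 - 1*(-6)³ + 5*(-6))/(-7 - 6))² + (-42 - 30) = ((-49 - 1*(-216) - 30)/(-13))² - 72 = (-(-49 + 216 - 30)/13)² - 72 = (-1/13*137)² - 72 = (-137/13)² - 72 = 18769/169 - 72 = 6601/169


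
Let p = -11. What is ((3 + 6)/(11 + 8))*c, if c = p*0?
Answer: 0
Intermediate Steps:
c = 0 (c = -11*0 = 0)
((3 + 6)/(11 + 8))*c = ((3 + 6)/(11 + 8))*0 = (9/19)*0 = 0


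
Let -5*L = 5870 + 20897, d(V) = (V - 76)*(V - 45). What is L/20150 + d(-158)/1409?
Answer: 365239369/10919750 ≈ 33.448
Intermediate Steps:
d(V) = (-76 + V)*(-45 + V)
L = -26767/5 (L = -(5870 + 20897)/5 = -1/5*26767 = -26767/5 ≈ -5353.4)
L/20150 + d(-158)/1409 = -26767/5/20150 + (3420 + (-158)**2 - 121*(-158))/1409 = -26767/5*1/20150 + (3420 + 24964 + 19118)*(1/1409) = -2059/7750 + 47502*(1/1409) = -2059/7750 + 47502/1409 = 365239369/10919750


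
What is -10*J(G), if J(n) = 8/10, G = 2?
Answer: -8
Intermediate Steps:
J(n) = ⅘ (J(n) = 8*(⅒) = ⅘)
-10*J(G) = -10*⅘ = -8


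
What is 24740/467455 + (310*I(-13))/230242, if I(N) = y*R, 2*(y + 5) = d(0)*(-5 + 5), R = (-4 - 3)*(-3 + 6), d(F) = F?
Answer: 2091184733/10762777411 ≈ 0.19430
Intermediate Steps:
R = -21 (R = -7*3 = -21)
y = -5 (y = -5 + (0*(-5 + 5))/2 = -5 + (0*0)/2 = -5 + (1/2)*0 = -5 + 0 = -5)
I(N) = 105 (I(N) = -5*(-21) = 105)
24740/467455 + (310*I(-13))/230242 = 24740/467455 + (310*105)/230242 = 24740*(1/467455) + 32550*(1/230242) = 4948/93491 + 16275/115121 = 2091184733/10762777411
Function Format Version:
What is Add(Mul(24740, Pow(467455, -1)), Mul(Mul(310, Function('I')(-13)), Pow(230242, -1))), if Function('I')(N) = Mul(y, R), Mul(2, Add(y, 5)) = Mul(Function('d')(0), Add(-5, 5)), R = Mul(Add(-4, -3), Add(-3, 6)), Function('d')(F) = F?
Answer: Rational(2091184733, 10762777411) ≈ 0.19430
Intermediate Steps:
R = -21 (R = Mul(-7, 3) = -21)
y = -5 (y = Add(-5, Mul(Rational(1, 2), Mul(0, Add(-5, 5)))) = Add(-5, Mul(Rational(1, 2), Mul(0, 0))) = Add(-5, Mul(Rational(1, 2), 0)) = Add(-5, 0) = -5)
Function('I')(N) = 105 (Function('I')(N) = Mul(-5, -21) = 105)
Add(Mul(24740, Pow(467455, -1)), Mul(Mul(310, Function('I')(-13)), Pow(230242, -1))) = Add(Mul(24740, Pow(467455, -1)), Mul(Mul(310, 105), Pow(230242, -1))) = Add(Mul(24740, Rational(1, 467455)), Mul(32550, Rational(1, 230242))) = Add(Rational(4948, 93491), Rational(16275, 115121)) = Rational(2091184733, 10762777411)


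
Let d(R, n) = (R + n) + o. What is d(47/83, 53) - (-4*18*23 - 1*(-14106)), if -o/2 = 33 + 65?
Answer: -1045172/83 ≈ -12592.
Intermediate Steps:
o = -196 (o = -2*(33 + 65) = -2*98 = -196)
d(R, n) = -196 + R + n (d(R, n) = (R + n) - 196 = -196 + R + n)
d(47/83, 53) - (-4*18*23 - 1*(-14106)) = (-196 + 47/83 + 53) - (-4*18*23 - 1*(-14106)) = (-196 + 47*(1/83) + 53) - (-72*23 + 14106) = (-196 + 47/83 + 53) - (-1656 + 14106) = -11822/83 - 1*12450 = -11822/83 - 12450 = -1045172/83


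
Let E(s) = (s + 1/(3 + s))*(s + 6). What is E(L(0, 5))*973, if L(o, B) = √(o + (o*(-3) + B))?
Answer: 32109/4 + 20433*√5/4 ≈ 19450.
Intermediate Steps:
L(o, B) = √(B - 2*o) (L(o, B) = √(o + (-3*o + B)) = √(o + (B - 3*o)) = √(B - 2*o))
E(s) = (6 + s)*(s + 1/(3 + s)) (E(s) = (s + 1/(3 + s))*(6 + s) = (6 + s)*(s + 1/(3 + s)))
E(L(0, 5))*973 = ((6 + (√(5 - 2*0))³ + 9*(√(5 - 2*0))² + 19*√(5 - 2*0))/(3 + √(5 - 2*0)))*973 = ((6 + (√(5 + 0))³ + 9*(√(5 + 0))² + 19*√(5 + 0))/(3 + √(5 + 0)))*973 = ((6 + (√5)³ + 9*(√5)² + 19*√5)/(3 + √5))*973 = ((6 + 5*√5 + 9*5 + 19*√5)/(3 + √5))*973 = ((6 + 5*√5 + 45 + 19*√5)/(3 + √5))*973 = ((51 + 24*√5)/(3 + √5))*973 = 973*(51 + 24*√5)/(3 + √5)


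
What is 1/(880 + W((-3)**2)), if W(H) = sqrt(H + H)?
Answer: 440/387191 - 3*sqrt(2)/774382 ≈ 0.0011309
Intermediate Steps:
W(H) = sqrt(2)*sqrt(H) (W(H) = sqrt(2*H) = sqrt(2)*sqrt(H))
1/(880 + W((-3)**2)) = 1/(880 + sqrt(2)*sqrt((-3)**2)) = 1/(880 + sqrt(2)*sqrt(9)) = 1/(880 + sqrt(2)*3) = 1/(880 + 3*sqrt(2))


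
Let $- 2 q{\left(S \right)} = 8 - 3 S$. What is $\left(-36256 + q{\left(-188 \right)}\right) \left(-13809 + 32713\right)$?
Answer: $-690789968$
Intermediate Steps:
$q{\left(S \right)} = -4 + \frac{3 S}{2}$ ($q{\left(S \right)} = - \frac{8 - 3 S}{2} = -4 + \frac{3 S}{2}$)
$\left(-36256 + q{\left(-188 \right)}\right) \left(-13809 + 32713\right) = \left(-36256 + \left(-4 + \frac{3}{2} \left(-188\right)\right)\right) \left(-13809 + 32713\right) = \left(-36256 - 286\right) 18904 = \left(-36542\right) 18904 = -690789968$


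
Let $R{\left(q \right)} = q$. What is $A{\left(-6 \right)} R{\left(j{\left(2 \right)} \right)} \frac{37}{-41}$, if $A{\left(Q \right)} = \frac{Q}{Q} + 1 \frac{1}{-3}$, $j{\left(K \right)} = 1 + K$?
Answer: $- \frac{74}{41} \approx -1.8049$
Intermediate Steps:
$A{\left(Q \right)} = \frac{2}{3}$ ($A{\left(Q \right)} = 1 + 1 \left(- \frac{1}{3}\right) = 1 - \frac{1}{3} = \frac{2}{3}$)
$A{\left(-6 \right)} R{\left(j{\left(2 \right)} \right)} \frac{37}{-41} = \frac{2 \left(1 + 2\right)}{3} \frac{37}{-41} = \frac{2}{3} \cdot 3 \cdot 37 \left(- \frac{1}{41}\right) = 2 \left(- \frac{37}{41}\right) = - \frac{74}{41}$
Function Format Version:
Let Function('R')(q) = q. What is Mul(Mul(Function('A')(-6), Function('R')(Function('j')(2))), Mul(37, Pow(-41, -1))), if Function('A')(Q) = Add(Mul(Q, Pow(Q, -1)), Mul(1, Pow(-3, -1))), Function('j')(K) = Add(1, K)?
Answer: Rational(-74, 41) ≈ -1.8049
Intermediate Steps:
Function('A')(Q) = Rational(2, 3) (Function('A')(Q) = Add(1, Mul(1, Rational(-1, 3))) = Add(1, Rational(-1, 3)) = Rational(2, 3))
Mul(Mul(Function('A')(-6), Function('R')(Function('j')(2))), Mul(37, Pow(-41, -1))) = Mul(Mul(Rational(2, 3), Add(1, 2)), Mul(37, Pow(-41, -1))) = Mul(Mul(Rational(2, 3), 3), Mul(37, Rational(-1, 41))) = Mul(2, Rational(-37, 41)) = Rational(-74, 41)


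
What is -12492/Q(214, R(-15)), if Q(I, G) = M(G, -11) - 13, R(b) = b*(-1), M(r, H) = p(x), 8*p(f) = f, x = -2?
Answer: 49968/53 ≈ 942.79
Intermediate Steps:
p(f) = f/8
M(r, H) = -¼ (M(r, H) = (⅛)*(-2) = -¼)
R(b) = -b
Q(I, G) = -53/4 (Q(I, G) = -¼ - 13 = -53/4)
-12492/Q(214, R(-15)) = -12492/(-53/4) = -12492*(-4/53) = 49968/53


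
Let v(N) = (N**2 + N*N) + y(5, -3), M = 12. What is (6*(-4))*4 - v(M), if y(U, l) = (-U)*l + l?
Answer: -396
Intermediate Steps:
y(U, l) = l - U*l (y(U, l) = -U*l + l = l - U*l)
v(N) = 12 + 2*N**2 (v(N) = (N**2 + N*N) - 3*(1 - 1*5) = (N**2 + N**2) - 3*(1 - 5) = 2*N**2 - 3*(-4) = 2*N**2 + 12 = 12 + 2*N**2)
(6*(-4))*4 - v(M) = (6*(-4))*4 - (12 + 2*12**2) = -24*4 - (12 + 2*144) = -96 - (12 + 288) = -96 - 1*300 = -96 - 300 = -396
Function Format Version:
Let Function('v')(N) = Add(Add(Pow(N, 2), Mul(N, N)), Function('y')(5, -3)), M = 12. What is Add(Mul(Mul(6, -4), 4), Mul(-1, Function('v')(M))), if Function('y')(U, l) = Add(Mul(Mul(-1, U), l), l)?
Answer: -396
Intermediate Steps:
Function('y')(U, l) = Add(l, Mul(-1, U, l)) (Function('y')(U, l) = Add(Mul(-1, U, l), l) = Add(l, Mul(-1, U, l)))
Function('v')(N) = Add(12, Mul(2, Pow(N, 2))) (Function('v')(N) = Add(Add(Pow(N, 2), Mul(N, N)), Mul(-3, Add(1, Mul(-1, 5)))) = Add(Add(Pow(N, 2), Pow(N, 2)), Mul(-3, Add(1, -5))) = Add(Mul(2, Pow(N, 2)), Mul(-3, -4)) = Add(Mul(2, Pow(N, 2)), 12) = Add(12, Mul(2, Pow(N, 2))))
Add(Mul(Mul(6, -4), 4), Mul(-1, Function('v')(M))) = Add(Mul(Mul(6, -4), 4), Mul(-1, Add(12, Mul(2, Pow(12, 2))))) = Add(Mul(-24, 4), Mul(-1, Add(12, Mul(2, 144)))) = Add(-96, Mul(-1, Add(12, 288))) = Add(-96, Mul(-1, 300)) = Add(-96, -300) = -396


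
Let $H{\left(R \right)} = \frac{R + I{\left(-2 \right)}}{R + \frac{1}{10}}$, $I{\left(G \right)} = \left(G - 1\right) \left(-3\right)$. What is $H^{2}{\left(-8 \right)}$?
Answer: $\frac{100}{6241} \approx 0.016023$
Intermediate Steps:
$I{\left(G \right)} = 3 - 3 G$ ($I{\left(G \right)} = \left(-1 + G\right) \left(-3\right) = 3 - 3 G$)
$H{\left(R \right)} = \frac{9 + R}{\frac{1}{10} + R}$ ($H{\left(R \right)} = \frac{R + \left(3 - -6\right)}{R + \frac{1}{10}} = \frac{R + \left(3 + 6\right)}{R + \frac{1}{10}} = \frac{R + 9}{\frac{1}{10} + R} = \frac{9 + R}{\frac{1}{10} + R}$)
$H^{2}{\left(-8 \right)} = \left(\frac{10 \left(9 - 8\right)}{1 + 10 \left(-8\right)}\right)^{2} = \left(10 \frac{1}{1 - 80} \cdot 1\right)^{2} = \left(10 \frac{1}{-79} \cdot 1\right)^{2} = \left(10 \left(- \frac{1}{79}\right) 1\right)^{2} = \left(- \frac{10}{79}\right)^{2} = \frac{100}{6241}$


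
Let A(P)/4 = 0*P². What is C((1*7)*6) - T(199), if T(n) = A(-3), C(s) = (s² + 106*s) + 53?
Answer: 6269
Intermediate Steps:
A(P) = 0 (A(P) = 4*(0*P²) = 4*0 = 0)
C(s) = 53 + s² + 106*s
T(n) = 0
C((1*7)*6) - T(199) = (53 + ((1*7)*6)² + 106*((1*7)*6)) - 1*0 = (53 + (7*6)² + 106*(7*6)) + 0 = (53 + 42² + 106*42) + 0 = (53 + 1764 + 4452) + 0 = 6269 + 0 = 6269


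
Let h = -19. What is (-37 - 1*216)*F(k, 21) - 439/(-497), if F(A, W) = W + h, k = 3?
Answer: -251043/497 ≈ -505.12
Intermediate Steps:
F(A, W) = -19 + W (F(A, W) = W - 19 = -19 + W)
(-37 - 1*216)*F(k, 21) - 439/(-497) = (-37 - 1*216)*(-19 + 21) - 439/(-497) = (-37 - 216)*2 - 439*(-1/497) = -253*2 + 439/497 = -506 + 439/497 = -251043/497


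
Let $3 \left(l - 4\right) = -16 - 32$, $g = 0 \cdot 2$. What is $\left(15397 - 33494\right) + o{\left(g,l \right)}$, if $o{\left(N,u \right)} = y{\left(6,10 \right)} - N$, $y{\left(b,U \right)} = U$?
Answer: $-18087$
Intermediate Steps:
$g = 0$
$l = -12$ ($l = 4 + \frac{-16 - 32}{3} = 4 + \frac{1}{3} \left(-48\right) = 4 - 16 = -12$)
$o{\left(N,u \right)} = 10 - N$
$\left(15397 - 33494\right) + o{\left(g,l \right)} = \left(15397 - 33494\right) + \left(10 - 0\right) = -18097 + \left(10 + 0\right) = -18097 + 10 = -18087$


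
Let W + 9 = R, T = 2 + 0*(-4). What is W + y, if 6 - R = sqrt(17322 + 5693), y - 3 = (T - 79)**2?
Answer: 5929 - sqrt(23015) ≈ 5777.3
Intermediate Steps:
T = 2 (T = 2 + 0 = 2)
y = 5932 (y = 3 + (2 - 79)**2 = 3 + (-77)**2 = 3 + 5929 = 5932)
R = 6 - sqrt(23015) (R = 6 - sqrt(17322 + 5693) = 6 - sqrt(23015) ≈ -145.71)
W = -3 - sqrt(23015) (W = -9 + (6 - sqrt(23015)) = -3 - sqrt(23015) ≈ -154.71)
W + y = (-3 - sqrt(23015)) + 5932 = 5929 - sqrt(23015)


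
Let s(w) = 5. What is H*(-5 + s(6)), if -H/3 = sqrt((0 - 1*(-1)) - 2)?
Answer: 0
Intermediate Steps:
H = -3*I (H = -3*sqrt((0 - 1*(-1)) - 2) = -3*sqrt((0 + 1) - 2) = -3*sqrt(1 - 2) = -3*I ≈ -3.0*I)
H*(-5 + s(6)) = (-3*I)*(-5 + 5) = -3*I*0 = 0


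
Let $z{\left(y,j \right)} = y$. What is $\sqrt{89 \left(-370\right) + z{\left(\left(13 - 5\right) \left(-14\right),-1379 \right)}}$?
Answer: $i \sqrt{33042} \approx 181.77 i$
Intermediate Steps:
$\sqrt{89 \left(-370\right) + z{\left(\left(13 - 5\right) \left(-14\right),-1379 \right)}} = \sqrt{89 \left(-370\right) + \left(13 - 5\right) \left(-14\right)} = \sqrt{-32930 + 8 \left(-14\right)} = \sqrt{-32930 - 112} = \sqrt{-33042} = i \sqrt{33042}$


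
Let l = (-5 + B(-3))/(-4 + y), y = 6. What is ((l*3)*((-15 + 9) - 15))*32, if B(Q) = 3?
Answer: 2016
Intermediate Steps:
l = -1 (l = (-5 + 3)/(-4 + 6) = -2/2 = -2*1/2 = -1)
((l*3)*((-15 + 9) - 15))*32 = ((-1*3)*((-15 + 9) - 15))*32 = -3*(-6 - 15)*32 = -3*(-21)*32 = 63*32 = 2016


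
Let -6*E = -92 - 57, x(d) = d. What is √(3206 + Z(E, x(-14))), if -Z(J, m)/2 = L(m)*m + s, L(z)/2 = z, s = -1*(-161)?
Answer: 10*√21 ≈ 45.826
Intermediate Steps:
s = 161
L(z) = 2*z
E = 149/6 (E = -(-92 - 57)/6 = -⅙*(-149) = 149/6 ≈ 24.833)
Z(J, m) = -322 - 4*m² (Z(J, m) = -2*((2*m)*m + 161) = -2*(2*m² + 161) = -2*(161 + 2*m²) = -322 - 4*m²)
√(3206 + Z(E, x(-14))) = √(3206 + (-322 - 4*(-14)²)) = √(3206 + (-322 - 4*196)) = √(3206 + (-322 - 784)) = √(3206 - 1106) = √2100 = 10*√21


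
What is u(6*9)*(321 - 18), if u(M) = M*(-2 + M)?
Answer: 850824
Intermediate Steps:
u(6*9)*(321 - 18) = ((6*9)*(-2 + 6*9))*(321 - 18) = (54*(-2 + 54))*303 = (54*52)*303 = 2808*303 = 850824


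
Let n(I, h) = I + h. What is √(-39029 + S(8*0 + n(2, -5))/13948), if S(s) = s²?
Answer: I*√1898240796221/6974 ≈ 197.56*I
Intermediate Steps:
√(-39029 + S(8*0 + n(2, -5))/13948) = √(-39029 + (8*0 + (2 - 5))²/13948) = √(-39029 + (0 - 3)²*(1/13948)) = √(-39029 + (-3)²*(1/13948)) = √(-39029 + 9*(1/13948)) = √(-39029 + 9/13948) = √(-544376483/13948) = I*√1898240796221/6974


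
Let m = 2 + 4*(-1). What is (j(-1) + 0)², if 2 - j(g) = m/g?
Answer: 0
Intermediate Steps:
m = -2 (m = 2 - 4 = -2)
j(g) = 2 + 2/g (j(g) = 2 - (-2)/g = 2 + 2/g)
(j(-1) + 0)² = ((2 + 2/(-1)) + 0)² = ((2 + 2*(-1)) + 0)² = ((2 - 2) + 0)² = (0 + 0)² = 0² = 0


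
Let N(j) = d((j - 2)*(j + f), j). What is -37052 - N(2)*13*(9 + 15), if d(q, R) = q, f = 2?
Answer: -37052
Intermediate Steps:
N(j) = (-2 + j)*(2 + j) (N(j) = (j - 2)*(j + 2) = (-2 + j)*(2 + j))
-37052 - N(2)*13*(9 + 15) = -37052 - (-4 + 2**2)*13*(9 + 15) = -37052 - (-4 + 4)*13*24 = -37052 - 0*13*24 = -37052 - 0*24 = -37052 - 1*0 = -37052 + 0 = -37052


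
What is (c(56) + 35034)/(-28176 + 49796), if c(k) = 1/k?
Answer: 392381/242144 ≈ 1.6204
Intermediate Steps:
(c(56) + 35034)/(-28176 + 49796) = (1/56 + 35034)/(-28176 + 49796) = (1/56 + 35034)/21620 = (1961905/56)*(1/21620) = 392381/242144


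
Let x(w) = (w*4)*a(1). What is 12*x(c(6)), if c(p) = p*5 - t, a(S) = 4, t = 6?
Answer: 4608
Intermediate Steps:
c(p) = -6 + 5*p (c(p) = p*5 - 1*6 = 5*p - 6 = -6 + 5*p)
x(w) = 16*w (x(w) = (w*4)*4 = (4*w)*4 = 16*w)
12*x(c(6)) = 12*(16*(-6 + 5*6)) = 12*(16*(-6 + 30)) = 12*(16*24) = 12*384 = 4608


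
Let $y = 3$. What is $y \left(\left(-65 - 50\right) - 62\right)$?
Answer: $-531$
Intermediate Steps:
$y \left(\left(-65 - 50\right) - 62\right) = 3 \left(\left(-65 - 50\right) - 62\right) = 3 \left(-115 - 62\right) = 3 \left(-177\right) = -531$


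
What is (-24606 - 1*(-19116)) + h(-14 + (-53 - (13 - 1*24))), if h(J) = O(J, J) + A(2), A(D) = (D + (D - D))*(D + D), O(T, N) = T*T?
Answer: -2346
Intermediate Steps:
O(T, N) = T²
A(D) = 2*D² (A(D) = (D + 0)*(2*D) = D*(2*D) = 2*D²)
h(J) = 8 + J² (h(J) = J² + 2*2² = J² + 2*4 = J² + 8 = 8 + J²)
(-24606 - 1*(-19116)) + h(-14 + (-53 - (13 - 1*24))) = (-24606 - 1*(-19116)) + (8 + (-14 + (-53 - (13 - 1*24)))²) = (-24606 + 19116) + (8 + (-14 + (-53 - (13 - 24)))²) = -5490 + (8 + (-14 + (-53 - 1*(-11)))²) = -5490 + (8 + (-14 + (-53 + 11))²) = -5490 + (8 + (-14 - 42)²) = -5490 + (8 + (-56)²) = -5490 + (8 + 3136) = -5490 + 3144 = -2346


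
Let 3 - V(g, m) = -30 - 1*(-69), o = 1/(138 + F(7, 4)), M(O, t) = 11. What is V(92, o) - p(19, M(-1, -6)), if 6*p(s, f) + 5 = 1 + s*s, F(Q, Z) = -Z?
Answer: -191/2 ≈ -95.500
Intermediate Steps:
o = 1/134 (o = 1/(138 - 1*4) = 1/(138 - 4) = 1/134 ≈ 0.0074627)
V(g, m) = -36 (V(g, m) = 3 - (-30 - 1*(-69)) = 3 - (-30 + 69) = 3 - 1*39 = 3 - 39 = -36)
p(s, f) = -2/3 + s**2/6 (p(s, f) = -5/6 + (1 + s*s)/6 = -5/6 + (1 + s**2)/6 = -5/6 + (1/6 + s**2/6) = -2/3 + s**2/6)
V(92, o) - p(19, M(-1, -6)) = -36 - (-2/3 + (1/6)*19**2) = -36 - (-2/3 + (1/6)*361) = -36 - (-2/3 + 361/6) = -36 - 1*119/2 = -36 - 119/2 = -191/2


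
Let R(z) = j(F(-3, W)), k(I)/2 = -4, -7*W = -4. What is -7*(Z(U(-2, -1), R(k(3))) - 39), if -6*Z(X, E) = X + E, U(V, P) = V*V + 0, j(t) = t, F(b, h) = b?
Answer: 1645/6 ≈ 274.17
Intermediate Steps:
W = 4/7 (W = -1/7*(-4) = 4/7 ≈ 0.57143)
k(I) = -8 (k(I) = 2*(-4) = -8)
R(z) = -3
U(V, P) = V**2 (U(V, P) = V**2 + 0 = V**2)
Z(X, E) = -E/6 - X/6 (Z(X, E) = -(X + E)/6 = -(E + X)/6 = -E/6 - X/6)
-7*(Z(U(-2, -1), R(k(3))) - 39) = -7*((-1/6*(-3) - 1/6*(-2)**2) - 39) = -7*((1/2 - 1/6*4) - 39) = -7*((1/2 - 2/3) - 39) = -7*(-1/6 - 39) = -7*(-235/6) = 1645/6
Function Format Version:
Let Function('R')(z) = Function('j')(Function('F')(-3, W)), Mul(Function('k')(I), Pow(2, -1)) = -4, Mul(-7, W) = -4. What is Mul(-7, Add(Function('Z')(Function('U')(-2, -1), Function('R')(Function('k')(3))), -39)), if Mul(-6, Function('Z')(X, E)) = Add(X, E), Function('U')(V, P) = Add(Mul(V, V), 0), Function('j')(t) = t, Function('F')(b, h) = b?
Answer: Rational(1645, 6) ≈ 274.17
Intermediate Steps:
W = Rational(4, 7) (W = Mul(Rational(-1, 7), -4) = Rational(4, 7) ≈ 0.57143)
Function('k')(I) = -8 (Function('k')(I) = Mul(2, -4) = -8)
Function('R')(z) = -3
Function('U')(V, P) = Pow(V, 2) (Function('U')(V, P) = Add(Pow(V, 2), 0) = Pow(V, 2))
Function('Z')(X, E) = Add(Mul(Rational(-1, 6), E), Mul(Rational(-1, 6), X)) (Function('Z')(X, E) = Mul(Rational(-1, 6), Add(X, E)) = Mul(Rational(-1, 6), Add(E, X)) = Add(Mul(Rational(-1, 6), E), Mul(Rational(-1, 6), X)))
Mul(-7, Add(Function('Z')(Function('U')(-2, -1), Function('R')(Function('k')(3))), -39)) = Mul(-7, Add(Add(Mul(Rational(-1, 6), -3), Mul(Rational(-1, 6), Pow(-2, 2))), -39)) = Mul(-7, Add(Add(Rational(1, 2), Mul(Rational(-1, 6), 4)), -39)) = Mul(-7, Add(Add(Rational(1, 2), Rational(-2, 3)), -39)) = Mul(-7, Add(Rational(-1, 6), -39)) = Mul(-7, Rational(-235, 6)) = Rational(1645, 6)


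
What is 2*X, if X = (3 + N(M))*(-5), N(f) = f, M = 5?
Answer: -80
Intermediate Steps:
X = -40 (X = (3 + 5)*(-5) = 8*(-5) = -40)
2*X = 2*(-40) = -80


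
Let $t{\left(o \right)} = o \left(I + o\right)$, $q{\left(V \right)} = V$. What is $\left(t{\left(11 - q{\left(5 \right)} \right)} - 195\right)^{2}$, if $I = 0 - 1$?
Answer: $27225$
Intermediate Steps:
$I = -1$ ($I = 0 - 1 = -1$)
$t{\left(o \right)} = o \left(-1 + o\right)$
$\left(t{\left(11 - q{\left(5 \right)} \right)} - 195\right)^{2} = \left(\left(11 - 5\right) \left(-1 + \left(11 - 5\right)\right) - 195\right)^{2} = \left(6 \left(-1 + 6\right) - 195\right)^{2} = \left(6 \cdot 5 - 195\right)^{2} = \left(30 - 195\right)^{2} = \left(-165\right)^{2} = 27225$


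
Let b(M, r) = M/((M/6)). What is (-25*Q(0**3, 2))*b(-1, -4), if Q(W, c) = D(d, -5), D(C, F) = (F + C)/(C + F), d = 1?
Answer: -150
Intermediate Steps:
b(M, r) = 6 (b(M, r) = M/((M*(1/6))) = M/((M/6)) = M*(6/M) = 6)
D(C, F) = 1 (D(C, F) = (C + F)/(C + F) = 1)
Q(W, c) = 1
(-25*Q(0**3, 2))*b(-1, -4) = -25*1*6 = -25*6 = -150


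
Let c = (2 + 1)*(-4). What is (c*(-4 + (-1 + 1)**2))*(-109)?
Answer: -5232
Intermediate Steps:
c = -12 (c = 3*(-4) = -12)
(c*(-4 + (-1 + 1)**2))*(-109) = -12*(-4 + (-1 + 1)**2)*(-109) = -12*(-4 + 0**2)*(-109) = -12*(-4 + 0)*(-109) = -12*(-4)*(-109) = 48*(-109) = -5232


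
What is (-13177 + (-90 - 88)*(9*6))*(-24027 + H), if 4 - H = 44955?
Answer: 1571939642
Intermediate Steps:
H = -44951 (H = 4 - 1*44955 = 4 - 44955 = -44951)
(-13177 + (-90 - 88)*(9*6))*(-24027 + H) = (-13177 + (-90 - 88)*(9*6))*(-24027 - 44951) = (-13177 - 178*54)*(-68978) = (-13177 - 9612)*(-68978) = -22789*(-68978) = 1571939642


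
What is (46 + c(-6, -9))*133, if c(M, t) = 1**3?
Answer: 6251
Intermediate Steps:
c(M, t) = 1
(46 + c(-6, -9))*133 = (46 + 1)*133 = 47*133 = 6251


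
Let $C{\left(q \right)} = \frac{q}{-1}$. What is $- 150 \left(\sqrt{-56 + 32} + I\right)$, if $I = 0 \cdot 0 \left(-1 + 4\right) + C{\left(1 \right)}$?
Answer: $150 - 300 i \sqrt{6} \approx 150.0 - 734.85 i$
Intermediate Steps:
$C{\left(q \right)} = - q$ ($C{\left(q \right)} = q \left(-1\right) = - q$)
$I = -1$ ($I = 0 \cdot 0 \left(-1 + 4\right) - 1 = 0 \cdot 0 \cdot 3 - 1 = 0 \cdot 0 - 1 = 0 - 1 = -1$)
$- 150 \left(\sqrt{-56 + 32} + I\right) = - 150 \left(\sqrt{-56 + 32} - 1\right) = - 150 \left(\sqrt{-24} - 1\right) = - 150 \left(2 i \sqrt{6} - 1\right) = - 150 \left(-1 + 2 i \sqrt{6}\right) = 150 - 300 i \sqrt{6}$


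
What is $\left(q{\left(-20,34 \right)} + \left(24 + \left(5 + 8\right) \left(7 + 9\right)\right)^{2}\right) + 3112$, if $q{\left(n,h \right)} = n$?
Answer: $56916$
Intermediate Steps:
$\left(q{\left(-20,34 \right)} + \left(24 + \left(5 + 8\right) \left(7 + 9\right)\right)^{2}\right) + 3112 = \left(-20 + \left(24 + \left(5 + 8\right) \left(7 + 9\right)\right)^{2}\right) + 3112 = \left(-20 + \left(24 + 13 \cdot 16\right)^{2}\right) + 3112 = \left(-20 + \left(24 + 208\right)^{2}\right) + 3112 = \left(-20 + 232^{2}\right) + 3112 = \left(-20 + 53824\right) + 3112 = 53804 + 3112 = 56916$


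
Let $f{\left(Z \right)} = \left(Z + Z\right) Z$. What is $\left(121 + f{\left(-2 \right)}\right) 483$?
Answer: $62307$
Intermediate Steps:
$f{\left(Z \right)} = 2 Z^{2}$ ($f{\left(Z \right)} = 2 Z Z = 2 Z^{2}$)
$\left(121 + f{\left(-2 \right)}\right) 483 = \left(121 + 2 \left(-2\right)^{2}\right) 483 = \left(121 + 2 \cdot 4\right) 483 = \left(121 + 8\right) 483 = 129 \cdot 483 = 62307$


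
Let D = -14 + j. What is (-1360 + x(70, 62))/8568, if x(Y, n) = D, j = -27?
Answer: -467/2856 ≈ -0.16352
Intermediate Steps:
D = -41 (D = -14 - 27 = -41)
x(Y, n) = -41
(-1360 + x(70, 62))/8568 = (-1360 - 41)/8568 = -1401*1/8568 = -467/2856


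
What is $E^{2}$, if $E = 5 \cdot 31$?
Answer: $24025$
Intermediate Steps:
$E = 155$
$E^{2} = 155^{2} = 24025$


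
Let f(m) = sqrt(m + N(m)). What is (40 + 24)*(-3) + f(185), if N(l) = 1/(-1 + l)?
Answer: -192 + sqrt(1565886)/92 ≈ -178.40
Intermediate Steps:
f(m) = sqrt(m + 1/(-1 + m))
(40 + 24)*(-3) + f(185) = (40 + 24)*(-3) + sqrt((1 + 185*(-1 + 185))/(-1 + 185)) = 64*(-3) + sqrt((1 + 185*184)/184) = -192 + sqrt((1 + 34040)/184) = -192 + sqrt((1/184)*34041) = -192 + sqrt(34041/184) = -192 + sqrt(1565886)/92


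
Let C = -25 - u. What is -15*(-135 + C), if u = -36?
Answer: 1860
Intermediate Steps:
C = 11 (C = -25 - 1*(-36) = -25 + 36 = 11)
-15*(-135 + C) = -15*(-135 + 11) = -15*(-124) = 1860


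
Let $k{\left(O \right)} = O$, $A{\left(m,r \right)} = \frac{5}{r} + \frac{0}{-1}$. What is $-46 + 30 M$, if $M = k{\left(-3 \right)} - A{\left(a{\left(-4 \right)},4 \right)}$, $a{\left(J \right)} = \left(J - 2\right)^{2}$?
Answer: $- \frac{347}{2} \approx -173.5$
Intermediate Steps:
$a{\left(J \right)} = \left(-2 + J\right)^{2}$
$A{\left(m,r \right)} = \frac{5}{r}$ ($A{\left(m,r \right)} = \frac{5}{r} + 0 \left(-1\right) = \frac{5}{r} + 0 = \frac{5}{r}$)
$M = - \frac{17}{4}$ ($M = -3 - \frac{5}{4} = - \frac{17}{4} \approx -4.25$)
$-46 + 30 M = -46 + 30 \left(- \frac{17}{4}\right) = -46 - \frac{255}{2} = - \frac{347}{2}$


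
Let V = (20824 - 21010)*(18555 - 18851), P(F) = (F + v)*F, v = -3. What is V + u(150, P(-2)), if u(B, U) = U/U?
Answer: 55057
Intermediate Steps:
P(F) = F*(-3 + F) (P(F) = (F - 3)*F = (-3 + F)*F = F*(-3 + F))
u(B, U) = 1
V = 55056 (V = -186*(-296) = 55056)
V + u(150, P(-2)) = 55056 + 1 = 55057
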